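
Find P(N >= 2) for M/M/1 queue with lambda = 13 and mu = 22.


P(N >= 2) = rho^2 = (13/22)^2 = 0.3492

0.3492


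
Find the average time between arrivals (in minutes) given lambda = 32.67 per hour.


Mean interarrival time = 60/lambda = 60/32.67 = 1.84 minutes

1.84 minutes


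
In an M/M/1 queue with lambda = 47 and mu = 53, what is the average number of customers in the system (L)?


rho = 47/53; L = rho/(1-rho) = 7.83

7.83


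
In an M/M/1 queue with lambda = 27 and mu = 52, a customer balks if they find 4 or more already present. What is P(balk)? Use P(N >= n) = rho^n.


P(N >= 4) = rho^4 = (27/52)^4 = 0.0727

0.0727


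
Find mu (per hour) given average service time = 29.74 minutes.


mu = 60 / avg_service_time = 60 / 29.74 = 2.02 per hour

2.02 per hour


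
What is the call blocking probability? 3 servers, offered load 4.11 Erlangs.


B(N,A) = (A^N/N!) / sum(A^k/k!, k=0..N) with N=3, A=4.11 = 0.4605

0.4605


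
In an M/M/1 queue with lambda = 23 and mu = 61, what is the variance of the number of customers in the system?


rho = 23/61; Var(N) = rho/(1-rho)^2 = 0.97

0.97


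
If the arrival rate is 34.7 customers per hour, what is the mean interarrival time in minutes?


Mean interarrival time = 60/lambda = 60/34.7 = 1.73 minutes

1.73 minutes


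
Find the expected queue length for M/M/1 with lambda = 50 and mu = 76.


rho = 50/76; Lq = rho^2/(1-rho) = 1.27

1.27


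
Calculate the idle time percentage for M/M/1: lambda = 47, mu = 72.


Idle fraction = (1 - rho) * 100 = (1 - 47/72) * 100 = 34.7%

34.7%


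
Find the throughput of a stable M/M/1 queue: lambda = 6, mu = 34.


For a stable queue (lambda < mu), throughput = lambda = 6 per hour

6 per hour


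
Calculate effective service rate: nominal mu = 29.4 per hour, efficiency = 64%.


Effective rate = mu * efficiency = 29.4 * 0.64 = 18.82 per hour

18.82 per hour


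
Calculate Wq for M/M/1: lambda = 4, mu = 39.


rho = 4/39; Wq = rho/(mu - lambda) = 0.0029 hours

0.0029 hours


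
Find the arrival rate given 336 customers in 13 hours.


lambda = total arrivals / time = 336 / 13 = 25.85 per hour

25.85 per hour


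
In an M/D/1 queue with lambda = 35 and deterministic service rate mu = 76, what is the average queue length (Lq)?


M/D/1: Lq = rho^2 / (2*(1-rho)) where rho = 35/76; Lq = 0.2

0.2


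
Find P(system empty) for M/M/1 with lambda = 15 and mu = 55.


P0 = 1 - rho = 1 - 15/55 = 0.7273

0.7273


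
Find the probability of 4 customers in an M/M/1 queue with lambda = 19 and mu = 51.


rho = 19/51; P(n) = (1-rho)*rho^n = (1-19/51)*(19/51)^4 = 0.0121

0.0121


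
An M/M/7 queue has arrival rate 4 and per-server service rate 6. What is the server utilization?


rho = lambda/(c*mu) = 4/(7*6) = 0.0952

0.0952


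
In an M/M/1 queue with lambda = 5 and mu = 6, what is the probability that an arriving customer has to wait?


P(wait) = rho = lambda/mu = 5/6 = 0.8333

0.8333


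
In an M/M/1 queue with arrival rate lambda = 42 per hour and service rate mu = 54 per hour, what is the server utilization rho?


rho = lambda/mu = 42/54 = 0.7778

0.7778


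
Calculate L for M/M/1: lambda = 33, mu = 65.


rho = 33/65; L = rho/(1-rho) = 1.03

1.03


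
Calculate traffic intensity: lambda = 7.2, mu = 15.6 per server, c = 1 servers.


rho = lambda / (c * mu) = 7.2 / (1 * 15.6) = 0.4615

0.4615


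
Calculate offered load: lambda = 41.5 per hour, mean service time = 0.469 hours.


Offered load a = lambda * E[S] = 41.5 * 0.469 = 19.46 Erlangs

19.46 Erlangs


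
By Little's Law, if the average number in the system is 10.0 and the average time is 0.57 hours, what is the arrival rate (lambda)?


lambda = L / W = 10.0 / 0.57 = 17.54 per hour

17.54 per hour


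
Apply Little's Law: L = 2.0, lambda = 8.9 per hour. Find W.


W = L / lambda = 2.0 / 8.9 = 0.2247 hours

0.2247 hours


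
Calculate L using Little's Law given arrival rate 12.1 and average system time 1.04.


L = lambda * W = 12.1 * 1.04 = 12.58

12.58


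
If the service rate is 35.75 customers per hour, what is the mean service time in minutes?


Mean service time = 60/mu = 60/35.75 = 1.68 minutes

1.68 minutes


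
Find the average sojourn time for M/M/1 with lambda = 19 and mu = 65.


W = 1/(mu - lambda) = 1/(65 - 19) = 0.0217 hours

0.0217 hours


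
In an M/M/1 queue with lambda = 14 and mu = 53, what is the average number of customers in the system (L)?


rho = 14/53; L = rho/(1-rho) = 0.36

0.36


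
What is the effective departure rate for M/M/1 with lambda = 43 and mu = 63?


For a stable queue (lambda < mu), throughput = lambda = 43 per hour

43 per hour


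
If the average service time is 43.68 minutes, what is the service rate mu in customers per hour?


mu = 60 / avg_service_time = 60 / 43.68 = 1.37 per hour

1.37 per hour


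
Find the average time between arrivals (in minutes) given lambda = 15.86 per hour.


Mean interarrival time = 60/lambda = 60/15.86 = 3.78 minutes

3.78 minutes


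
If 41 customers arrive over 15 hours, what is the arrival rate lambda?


lambda = total arrivals / time = 41 / 15 = 2.73 per hour

2.73 per hour


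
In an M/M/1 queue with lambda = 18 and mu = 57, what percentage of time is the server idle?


Idle fraction = (1 - rho) * 100 = (1 - 18/57) * 100 = 68.4%

68.4%


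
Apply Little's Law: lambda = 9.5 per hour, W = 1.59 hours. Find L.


L = lambda * W = 9.5 * 1.59 = 15.11

15.11


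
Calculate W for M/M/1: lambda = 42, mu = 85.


W = 1/(mu - lambda) = 1/(85 - 42) = 0.0233 hours

0.0233 hours


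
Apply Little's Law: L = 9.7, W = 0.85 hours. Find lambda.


lambda = L / W = 9.7 / 0.85 = 11.41 per hour

11.41 per hour


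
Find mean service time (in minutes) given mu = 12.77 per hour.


Mean service time = 60/mu = 60/12.77 = 4.7 minutes

4.7 minutes


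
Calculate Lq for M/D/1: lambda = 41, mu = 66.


M/D/1: Lq = rho^2 / (2*(1-rho)) where rho = 41/66; Lq = 0.51

0.51


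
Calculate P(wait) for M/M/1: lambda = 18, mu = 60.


P(wait) = rho = lambda/mu = 18/60 = 0.3

0.3


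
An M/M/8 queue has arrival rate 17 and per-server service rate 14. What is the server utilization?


rho = lambda/(c*mu) = 17/(8*14) = 0.1518

0.1518


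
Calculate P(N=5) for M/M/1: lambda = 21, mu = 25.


rho = 21/25; P(n) = (1-rho)*rho^n = (1-21/25)*(21/25)^5 = 0.0669

0.0669


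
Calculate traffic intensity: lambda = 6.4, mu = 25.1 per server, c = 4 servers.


rho = lambda / (c * mu) = 6.4 / (4 * 25.1) = 0.0637

0.0637


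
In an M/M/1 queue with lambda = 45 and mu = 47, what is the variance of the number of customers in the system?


rho = 45/47; Var(N) = rho/(1-rho)^2 = 528.75

528.75


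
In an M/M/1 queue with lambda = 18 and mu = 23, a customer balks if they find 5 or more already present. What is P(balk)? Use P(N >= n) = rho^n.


P(N >= 5) = rho^5 = (18/23)^5 = 0.2936

0.2936


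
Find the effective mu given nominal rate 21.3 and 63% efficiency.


Effective rate = mu * efficiency = 21.3 * 0.63 = 13.42 per hour

13.42 per hour


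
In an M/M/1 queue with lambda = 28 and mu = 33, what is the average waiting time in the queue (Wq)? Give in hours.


rho = 28/33; Wq = rho/(mu - lambda) = 0.1697 hours

0.1697 hours


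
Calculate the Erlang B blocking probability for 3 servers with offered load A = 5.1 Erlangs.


B(N,A) = (A^N/N!) / sum(A^k/k!, k=0..N) with N=3, A=5.1 = 0.5364

0.5364


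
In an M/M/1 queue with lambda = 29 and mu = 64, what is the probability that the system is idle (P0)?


P0 = 1 - rho = 1 - 29/64 = 0.5469

0.5469


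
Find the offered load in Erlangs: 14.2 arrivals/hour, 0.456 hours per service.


Offered load a = lambda * E[S] = 14.2 * 0.456 = 6.48 Erlangs

6.48 Erlangs


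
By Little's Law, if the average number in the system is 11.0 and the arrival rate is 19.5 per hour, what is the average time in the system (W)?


W = L / lambda = 11.0 / 19.5 = 0.5641 hours

0.5641 hours


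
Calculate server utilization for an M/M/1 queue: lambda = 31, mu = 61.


rho = lambda/mu = 31/61 = 0.5082

0.5082


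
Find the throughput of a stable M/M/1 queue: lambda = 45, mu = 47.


For a stable queue (lambda < mu), throughput = lambda = 45 per hour

45 per hour


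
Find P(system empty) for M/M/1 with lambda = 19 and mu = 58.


P0 = 1 - rho = 1 - 19/58 = 0.6724

0.6724


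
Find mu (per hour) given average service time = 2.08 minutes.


mu = 60 / avg_service_time = 60 / 2.08 = 28.85 per hour

28.85 per hour


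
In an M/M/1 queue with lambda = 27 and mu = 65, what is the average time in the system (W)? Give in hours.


W = 1/(mu - lambda) = 1/(65 - 27) = 0.0263 hours

0.0263 hours


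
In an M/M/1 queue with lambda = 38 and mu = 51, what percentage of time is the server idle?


Idle fraction = (1 - rho) * 100 = (1 - 38/51) * 100 = 25.5%

25.5%


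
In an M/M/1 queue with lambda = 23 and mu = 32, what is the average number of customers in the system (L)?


rho = 23/32; L = rho/(1-rho) = 2.56

2.56


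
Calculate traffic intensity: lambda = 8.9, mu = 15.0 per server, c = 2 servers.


rho = lambda / (c * mu) = 8.9 / (2 * 15.0) = 0.2967

0.2967


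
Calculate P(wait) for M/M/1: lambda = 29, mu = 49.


P(wait) = rho = lambda/mu = 29/49 = 0.5918

0.5918


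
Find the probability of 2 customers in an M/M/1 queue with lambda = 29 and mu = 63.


rho = 29/63; P(n) = (1-rho)*rho^n = (1-29/63)*(29/63)^2 = 0.1144

0.1144


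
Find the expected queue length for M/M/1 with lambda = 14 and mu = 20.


rho = 14/20; Lq = rho^2/(1-rho) = 1.63

1.63


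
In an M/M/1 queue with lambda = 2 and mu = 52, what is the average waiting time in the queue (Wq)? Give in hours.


rho = 2/52; Wq = rho/(mu - lambda) = 0.0008 hours

0.0008 hours


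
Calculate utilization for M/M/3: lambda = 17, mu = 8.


rho = lambda/(c*mu) = 17/(3*8) = 0.7083

0.7083


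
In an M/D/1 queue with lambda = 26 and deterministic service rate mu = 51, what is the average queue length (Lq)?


M/D/1: Lq = rho^2 / (2*(1-rho)) where rho = 26/51; Lq = 0.27

0.27


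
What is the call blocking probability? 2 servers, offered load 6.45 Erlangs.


B(N,A) = (A^N/N!) / sum(A^k/k!, k=0..N) with N=2, A=6.45 = 0.7363

0.7363


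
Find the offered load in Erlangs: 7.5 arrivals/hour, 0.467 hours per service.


Offered load a = lambda * E[S] = 7.5 * 0.467 = 3.5 Erlangs

3.5 Erlangs


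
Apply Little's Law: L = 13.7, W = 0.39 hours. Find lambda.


lambda = L / W = 13.7 / 0.39 = 35.13 per hour

35.13 per hour


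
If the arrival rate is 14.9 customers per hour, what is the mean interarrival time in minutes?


Mean interarrival time = 60/lambda = 60/14.9 = 4.03 minutes

4.03 minutes


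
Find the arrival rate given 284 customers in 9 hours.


lambda = total arrivals / time = 284 / 9 = 31.56 per hour

31.56 per hour


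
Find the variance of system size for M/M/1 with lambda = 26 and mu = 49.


rho = 26/49; Var(N) = rho/(1-rho)^2 = 2.41

2.41


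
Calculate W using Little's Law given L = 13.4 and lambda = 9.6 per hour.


W = L / lambda = 13.4 / 9.6 = 1.3958 hours

1.3958 hours


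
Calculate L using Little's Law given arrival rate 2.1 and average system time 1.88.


L = lambda * W = 2.1 * 1.88 = 3.95

3.95


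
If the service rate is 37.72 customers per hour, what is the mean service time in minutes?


Mean service time = 60/mu = 60/37.72 = 1.59 minutes

1.59 minutes


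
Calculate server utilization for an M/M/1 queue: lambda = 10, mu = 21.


rho = lambda/mu = 10/21 = 0.4762

0.4762


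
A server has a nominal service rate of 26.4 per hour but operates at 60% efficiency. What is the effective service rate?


Effective rate = mu * efficiency = 26.4 * 0.6 = 15.84 per hour

15.84 per hour


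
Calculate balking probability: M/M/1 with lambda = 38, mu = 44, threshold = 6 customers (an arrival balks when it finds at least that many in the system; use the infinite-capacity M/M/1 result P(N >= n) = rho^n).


P(N >= 6) = rho^6 = (38/44)^6 = 0.4149

0.4149


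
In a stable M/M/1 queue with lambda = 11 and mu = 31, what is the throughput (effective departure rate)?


For a stable queue (lambda < mu), throughput = lambda = 11 per hour

11 per hour


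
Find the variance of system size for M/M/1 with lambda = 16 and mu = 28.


rho = 16/28; Var(N) = rho/(1-rho)^2 = 3.11

3.11


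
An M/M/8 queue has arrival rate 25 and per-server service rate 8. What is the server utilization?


rho = lambda/(c*mu) = 25/(8*8) = 0.3906

0.3906


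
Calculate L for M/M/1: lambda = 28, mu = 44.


rho = 28/44; L = rho/(1-rho) = 1.75

1.75


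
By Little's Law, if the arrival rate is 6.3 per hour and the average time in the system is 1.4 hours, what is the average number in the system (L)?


L = lambda * W = 6.3 * 1.4 = 8.82

8.82


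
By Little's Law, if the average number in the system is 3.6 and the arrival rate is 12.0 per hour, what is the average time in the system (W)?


W = L / lambda = 3.6 / 12.0 = 0.3 hours

0.3 hours


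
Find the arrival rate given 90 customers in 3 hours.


lambda = total arrivals / time = 90 / 3 = 30.0 per hour

30.0 per hour


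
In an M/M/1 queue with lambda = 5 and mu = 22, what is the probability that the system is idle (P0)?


P0 = 1 - rho = 1 - 5/22 = 0.7727

0.7727


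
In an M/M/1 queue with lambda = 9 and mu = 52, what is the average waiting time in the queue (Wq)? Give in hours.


rho = 9/52; Wq = rho/(mu - lambda) = 0.004 hours

0.004 hours


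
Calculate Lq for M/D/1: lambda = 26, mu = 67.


M/D/1: Lq = rho^2 / (2*(1-rho)) where rho = 26/67; Lq = 0.12

0.12


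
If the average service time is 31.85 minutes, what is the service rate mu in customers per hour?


mu = 60 / avg_service_time = 60 / 31.85 = 1.88 per hour

1.88 per hour


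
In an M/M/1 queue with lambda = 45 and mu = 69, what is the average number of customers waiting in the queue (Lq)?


rho = 45/69; Lq = rho^2/(1-rho) = 1.22

1.22


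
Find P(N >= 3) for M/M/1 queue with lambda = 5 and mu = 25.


P(N >= 3) = rho^3 = (5/25)^3 = 0.008

0.008


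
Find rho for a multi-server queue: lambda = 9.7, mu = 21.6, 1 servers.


rho = lambda / (c * mu) = 9.7 / (1 * 21.6) = 0.4491

0.4491


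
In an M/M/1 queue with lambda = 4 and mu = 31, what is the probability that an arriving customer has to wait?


P(wait) = rho = lambda/mu = 4/31 = 0.129

0.129


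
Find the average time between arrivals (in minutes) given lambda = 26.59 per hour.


Mean interarrival time = 60/lambda = 60/26.59 = 2.26 minutes

2.26 minutes


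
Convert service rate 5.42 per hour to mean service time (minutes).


Mean service time = 60/mu = 60/5.42 = 11.07 minutes

11.07 minutes


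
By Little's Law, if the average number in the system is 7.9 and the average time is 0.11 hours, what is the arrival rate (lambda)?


lambda = L / W = 7.9 / 0.11 = 71.82 per hour

71.82 per hour


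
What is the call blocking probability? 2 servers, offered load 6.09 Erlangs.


B(N,A) = (A^N/N!) / sum(A^k/k!, k=0..N) with N=2, A=6.09 = 0.7234

0.7234


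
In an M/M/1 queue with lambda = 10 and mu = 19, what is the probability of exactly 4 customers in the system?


rho = 10/19; P(n) = (1-rho)*rho^n = (1-10/19)*(10/19)^4 = 0.0363

0.0363


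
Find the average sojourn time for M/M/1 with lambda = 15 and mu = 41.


W = 1/(mu - lambda) = 1/(41 - 15) = 0.0385 hours

0.0385 hours


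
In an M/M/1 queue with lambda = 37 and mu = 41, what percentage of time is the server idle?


Idle fraction = (1 - rho) * 100 = (1 - 37/41) * 100 = 9.8%

9.8%


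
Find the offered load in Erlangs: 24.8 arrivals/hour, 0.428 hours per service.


Offered load a = lambda * E[S] = 24.8 * 0.428 = 10.61 Erlangs

10.61 Erlangs


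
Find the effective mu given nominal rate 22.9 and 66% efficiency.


Effective rate = mu * efficiency = 22.9 * 0.66 = 15.11 per hour

15.11 per hour


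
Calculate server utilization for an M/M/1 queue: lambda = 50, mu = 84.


rho = lambda/mu = 50/84 = 0.5952

0.5952


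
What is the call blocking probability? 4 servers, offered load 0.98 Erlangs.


B(N,A) = (A^N/N!) / sum(A^k/k!, k=0..N) with N=4, A=0.98 = 0.0145

0.0145


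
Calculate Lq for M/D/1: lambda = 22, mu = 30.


M/D/1: Lq = rho^2 / (2*(1-rho)) where rho = 22/30; Lq = 1.01

1.01


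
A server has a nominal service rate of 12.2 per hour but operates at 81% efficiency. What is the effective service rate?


Effective rate = mu * efficiency = 12.2 * 0.81 = 9.88 per hour

9.88 per hour


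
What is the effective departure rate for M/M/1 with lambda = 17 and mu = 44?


For a stable queue (lambda < mu), throughput = lambda = 17 per hour

17 per hour


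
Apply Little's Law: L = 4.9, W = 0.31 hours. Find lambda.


lambda = L / W = 4.9 / 0.31 = 15.81 per hour

15.81 per hour


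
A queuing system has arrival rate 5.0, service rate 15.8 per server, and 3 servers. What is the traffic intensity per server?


rho = lambda / (c * mu) = 5.0 / (3 * 15.8) = 0.1055

0.1055


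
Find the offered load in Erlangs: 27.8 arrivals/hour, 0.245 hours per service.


Offered load a = lambda * E[S] = 27.8 * 0.245 = 6.81 Erlangs

6.81 Erlangs


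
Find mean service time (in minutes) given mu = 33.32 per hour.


Mean service time = 60/mu = 60/33.32 = 1.8 minutes

1.8 minutes


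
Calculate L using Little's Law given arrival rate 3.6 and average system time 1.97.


L = lambda * W = 3.6 * 1.97 = 7.09

7.09


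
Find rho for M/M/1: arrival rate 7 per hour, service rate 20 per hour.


rho = lambda/mu = 7/20 = 0.35

0.35


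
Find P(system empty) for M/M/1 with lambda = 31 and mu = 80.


P0 = 1 - rho = 1 - 31/80 = 0.6125

0.6125


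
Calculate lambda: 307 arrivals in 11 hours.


lambda = total arrivals / time = 307 / 11 = 27.91 per hour

27.91 per hour


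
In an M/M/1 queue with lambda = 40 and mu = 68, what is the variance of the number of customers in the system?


rho = 40/68; Var(N) = rho/(1-rho)^2 = 3.47

3.47


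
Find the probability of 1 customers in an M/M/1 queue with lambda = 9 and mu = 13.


rho = 9/13; P(n) = (1-rho)*rho^n = (1-9/13)*(9/13)^1 = 0.213

0.213


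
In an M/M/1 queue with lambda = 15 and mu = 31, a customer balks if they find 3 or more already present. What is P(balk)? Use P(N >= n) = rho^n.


P(N >= 3) = rho^3 = (15/31)^3 = 0.1133

0.1133


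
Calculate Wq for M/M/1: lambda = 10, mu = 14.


rho = 10/14; Wq = rho/(mu - lambda) = 0.1786 hours

0.1786 hours


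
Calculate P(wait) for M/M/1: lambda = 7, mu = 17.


P(wait) = rho = lambda/mu = 7/17 = 0.4118

0.4118


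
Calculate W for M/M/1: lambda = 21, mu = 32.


W = 1/(mu - lambda) = 1/(32 - 21) = 0.0909 hours

0.0909 hours


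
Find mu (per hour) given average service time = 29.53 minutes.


mu = 60 / avg_service_time = 60 / 29.53 = 2.03 per hour

2.03 per hour


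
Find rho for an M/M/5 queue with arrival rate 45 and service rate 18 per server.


rho = lambda/(c*mu) = 45/(5*18) = 0.5

0.5


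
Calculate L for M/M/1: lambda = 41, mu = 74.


rho = 41/74; L = rho/(1-rho) = 1.24

1.24


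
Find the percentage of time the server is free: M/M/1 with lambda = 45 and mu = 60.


Idle fraction = (1 - rho) * 100 = (1 - 45/60) * 100 = 25.0%

25.0%


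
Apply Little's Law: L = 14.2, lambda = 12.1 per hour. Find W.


W = L / lambda = 14.2 / 12.1 = 1.1736 hours

1.1736 hours


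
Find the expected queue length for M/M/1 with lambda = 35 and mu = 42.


rho = 35/42; Lq = rho^2/(1-rho) = 4.17

4.17


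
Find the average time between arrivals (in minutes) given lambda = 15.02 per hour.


Mean interarrival time = 60/lambda = 60/15.02 = 3.99 minutes

3.99 minutes


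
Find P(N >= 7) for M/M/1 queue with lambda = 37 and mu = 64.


P(N >= 7) = rho^7 = (37/64)^7 = 0.0216

0.0216


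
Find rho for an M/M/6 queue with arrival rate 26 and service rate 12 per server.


rho = lambda/(c*mu) = 26/(6*12) = 0.3611

0.3611


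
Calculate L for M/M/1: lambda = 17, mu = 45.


rho = 17/45; L = rho/(1-rho) = 0.61

0.61


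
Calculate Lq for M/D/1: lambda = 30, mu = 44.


M/D/1: Lq = rho^2 / (2*(1-rho)) where rho = 30/44; Lq = 0.73

0.73


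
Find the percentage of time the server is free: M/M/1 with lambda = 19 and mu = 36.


Idle fraction = (1 - rho) * 100 = (1 - 19/36) * 100 = 47.2%

47.2%


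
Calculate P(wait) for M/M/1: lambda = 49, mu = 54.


P(wait) = rho = lambda/mu = 49/54 = 0.9074

0.9074


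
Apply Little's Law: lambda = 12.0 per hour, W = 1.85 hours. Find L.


L = lambda * W = 12.0 * 1.85 = 22.2

22.2


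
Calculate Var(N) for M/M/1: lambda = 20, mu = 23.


rho = 20/23; Var(N) = rho/(1-rho)^2 = 51.11

51.11


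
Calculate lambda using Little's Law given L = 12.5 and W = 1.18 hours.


lambda = L / W = 12.5 / 1.18 = 10.59 per hour

10.59 per hour


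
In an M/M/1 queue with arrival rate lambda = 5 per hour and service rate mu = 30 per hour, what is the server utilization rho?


rho = lambda/mu = 5/30 = 0.1667

0.1667


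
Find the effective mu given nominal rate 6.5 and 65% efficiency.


Effective rate = mu * efficiency = 6.5 * 0.65 = 4.23 per hour

4.23 per hour


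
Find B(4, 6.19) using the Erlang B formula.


B(N,A) = (A^N/N!) / sum(A^k/k!, k=0..N) with N=4, A=6.19 = 0.4815

0.4815


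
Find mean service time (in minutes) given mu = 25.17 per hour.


Mean service time = 60/mu = 60/25.17 = 2.38 minutes

2.38 minutes


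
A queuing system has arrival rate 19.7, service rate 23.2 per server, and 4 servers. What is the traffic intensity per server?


rho = lambda / (c * mu) = 19.7 / (4 * 23.2) = 0.2123

0.2123


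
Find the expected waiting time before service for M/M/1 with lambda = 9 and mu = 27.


rho = 9/27; Wq = rho/(mu - lambda) = 0.0185 hours

0.0185 hours


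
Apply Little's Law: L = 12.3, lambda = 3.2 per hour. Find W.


W = L / lambda = 12.3 / 3.2 = 3.8438 hours

3.8438 hours


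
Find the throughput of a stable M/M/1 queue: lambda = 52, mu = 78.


For a stable queue (lambda < mu), throughput = lambda = 52 per hour

52 per hour


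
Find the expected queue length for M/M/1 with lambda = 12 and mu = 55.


rho = 12/55; Lq = rho^2/(1-rho) = 0.06

0.06


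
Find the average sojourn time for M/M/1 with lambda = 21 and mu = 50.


W = 1/(mu - lambda) = 1/(50 - 21) = 0.0345 hours

0.0345 hours


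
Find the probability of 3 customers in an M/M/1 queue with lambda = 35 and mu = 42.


rho = 35/42; P(n) = (1-rho)*rho^n = (1-35/42)*(35/42)^3 = 0.0965

0.0965


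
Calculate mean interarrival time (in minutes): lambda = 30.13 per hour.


Mean interarrival time = 60/lambda = 60/30.13 = 1.99 minutes

1.99 minutes


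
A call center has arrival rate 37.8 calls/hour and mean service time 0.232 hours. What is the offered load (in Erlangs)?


Offered load a = lambda * E[S] = 37.8 * 0.232 = 8.77 Erlangs

8.77 Erlangs


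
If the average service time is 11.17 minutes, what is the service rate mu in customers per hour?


mu = 60 / avg_service_time = 60 / 11.17 = 5.37 per hour

5.37 per hour


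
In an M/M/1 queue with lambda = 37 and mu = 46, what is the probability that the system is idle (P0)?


P0 = 1 - rho = 1 - 37/46 = 0.1957

0.1957


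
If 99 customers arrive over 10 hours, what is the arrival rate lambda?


lambda = total arrivals / time = 99 / 10 = 9.9 per hour

9.9 per hour


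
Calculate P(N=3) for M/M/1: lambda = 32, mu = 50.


rho = 32/50; P(n) = (1-rho)*rho^n = (1-32/50)*(32/50)^3 = 0.0944

0.0944


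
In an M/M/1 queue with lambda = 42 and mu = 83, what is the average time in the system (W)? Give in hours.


W = 1/(mu - lambda) = 1/(83 - 42) = 0.0244 hours

0.0244 hours


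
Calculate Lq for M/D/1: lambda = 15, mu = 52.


M/D/1: Lq = rho^2 / (2*(1-rho)) where rho = 15/52; Lq = 0.06

0.06


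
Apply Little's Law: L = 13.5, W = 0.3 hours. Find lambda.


lambda = L / W = 13.5 / 0.3 = 45.0 per hour

45.0 per hour


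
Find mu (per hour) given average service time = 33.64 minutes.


mu = 60 / avg_service_time = 60 / 33.64 = 1.78 per hour

1.78 per hour


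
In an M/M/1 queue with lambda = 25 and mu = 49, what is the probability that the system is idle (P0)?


P0 = 1 - rho = 1 - 25/49 = 0.4898

0.4898


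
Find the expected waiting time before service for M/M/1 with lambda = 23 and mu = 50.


rho = 23/50; Wq = rho/(mu - lambda) = 0.017 hours

0.017 hours


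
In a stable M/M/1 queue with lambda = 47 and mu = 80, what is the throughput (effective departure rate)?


For a stable queue (lambda < mu), throughput = lambda = 47 per hour

47 per hour


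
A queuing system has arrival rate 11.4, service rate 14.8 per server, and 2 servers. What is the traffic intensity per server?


rho = lambda / (c * mu) = 11.4 / (2 * 14.8) = 0.3851

0.3851


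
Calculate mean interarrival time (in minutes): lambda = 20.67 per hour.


Mean interarrival time = 60/lambda = 60/20.67 = 2.9 minutes

2.9 minutes


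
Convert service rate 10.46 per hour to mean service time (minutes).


Mean service time = 60/mu = 60/10.46 = 5.74 minutes

5.74 minutes


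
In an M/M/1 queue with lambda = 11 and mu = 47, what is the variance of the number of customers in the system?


rho = 11/47; Var(N) = rho/(1-rho)^2 = 0.4

0.4


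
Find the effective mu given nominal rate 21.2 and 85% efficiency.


Effective rate = mu * efficiency = 21.2 * 0.85 = 18.02 per hour

18.02 per hour


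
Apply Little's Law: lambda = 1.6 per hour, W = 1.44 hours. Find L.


L = lambda * W = 1.6 * 1.44 = 2.3

2.3


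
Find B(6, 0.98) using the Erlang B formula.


B(N,A) = (A^N/N!) / sum(A^k/k!, k=0..N) with N=6, A=0.98 = 0.0005

0.0005


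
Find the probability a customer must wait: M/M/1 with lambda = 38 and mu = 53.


P(wait) = rho = lambda/mu = 38/53 = 0.717

0.717


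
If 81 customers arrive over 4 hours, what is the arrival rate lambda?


lambda = total arrivals / time = 81 / 4 = 20.25 per hour

20.25 per hour


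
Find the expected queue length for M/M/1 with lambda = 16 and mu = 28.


rho = 16/28; Lq = rho^2/(1-rho) = 0.76

0.76


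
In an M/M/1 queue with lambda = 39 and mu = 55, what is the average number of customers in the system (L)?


rho = 39/55; L = rho/(1-rho) = 2.44

2.44


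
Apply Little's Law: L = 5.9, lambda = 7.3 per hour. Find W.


W = L / lambda = 5.9 / 7.3 = 0.8082 hours

0.8082 hours


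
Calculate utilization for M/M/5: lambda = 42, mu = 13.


rho = lambda/(c*mu) = 42/(5*13) = 0.6462

0.6462


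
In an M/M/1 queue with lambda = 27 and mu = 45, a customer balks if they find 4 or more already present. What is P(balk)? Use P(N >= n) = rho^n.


P(N >= 4) = rho^4 = (27/45)^4 = 0.1296

0.1296


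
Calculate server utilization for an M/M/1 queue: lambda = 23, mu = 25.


rho = lambda/mu = 23/25 = 0.92

0.92


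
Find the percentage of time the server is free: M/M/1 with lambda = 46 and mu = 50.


Idle fraction = (1 - rho) * 100 = (1 - 46/50) * 100 = 8.0%

8.0%


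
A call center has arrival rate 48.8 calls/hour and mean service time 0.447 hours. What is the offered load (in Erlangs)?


Offered load a = lambda * E[S] = 48.8 * 0.447 = 21.81 Erlangs

21.81 Erlangs


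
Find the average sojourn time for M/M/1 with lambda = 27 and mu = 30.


W = 1/(mu - lambda) = 1/(30 - 27) = 0.3333 hours

0.3333 hours


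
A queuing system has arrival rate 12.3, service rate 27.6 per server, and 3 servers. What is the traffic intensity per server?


rho = lambda / (c * mu) = 12.3 / (3 * 27.6) = 0.1486

0.1486


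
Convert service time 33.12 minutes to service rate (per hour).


mu = 60 / avg_service_time = 60 / 33.12 = 1.81 per hour

1.81 per hour


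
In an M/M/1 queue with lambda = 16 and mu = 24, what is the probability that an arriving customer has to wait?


P(wait) = rho = lambda/mu = 16/24 = 0.6667

0.6667


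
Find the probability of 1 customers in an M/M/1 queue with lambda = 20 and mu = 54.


rho = 20/54; P(n) = (1-rho)*rho^n = (1-20/54)*(20/54)^1 = 0.2332

0.2332


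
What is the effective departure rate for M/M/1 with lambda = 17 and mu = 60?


For a stable queue (lambda < mu), throughput = lambda = 17 per hour

17 per hour


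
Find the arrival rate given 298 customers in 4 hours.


lambda = total arrivals / time = 298 / 4 = 74.5 per hour

74.5 per hour


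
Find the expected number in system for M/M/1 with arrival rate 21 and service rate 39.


rho = 21/39; L = rho/(1-rho) = 1.17

1.17


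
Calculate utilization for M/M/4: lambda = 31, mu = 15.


rho = lambda/(c*mu) = 31/(4*15) = 0.5167

0.5167


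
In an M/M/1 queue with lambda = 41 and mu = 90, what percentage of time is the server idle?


Idle fraction = (1 - rho) * 100 = (1 - 41/90) * 100 = 54.4%

54.4%


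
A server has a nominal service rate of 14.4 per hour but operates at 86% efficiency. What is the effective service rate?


Effective rate = mu * efficiency = 14.4 * 0.86 = 12.38 per hour

12.38 per hour


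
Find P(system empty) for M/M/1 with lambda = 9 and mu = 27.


P0 = 1 - rho = 1 - 9/27 = 0.6667

0.6667


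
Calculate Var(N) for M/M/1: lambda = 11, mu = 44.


rho = 11/44; Var(N) = rho/(1-rho)^2 = 0.44

0.44


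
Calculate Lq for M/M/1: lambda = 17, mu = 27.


rho = 17/27; Lq = rho^2/(1-rho) = 1.07

1.07


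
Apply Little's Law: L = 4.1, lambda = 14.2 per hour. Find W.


W = L / lambda = 4.1 / 14.2 = 0.2887 hours

0.2887 hours


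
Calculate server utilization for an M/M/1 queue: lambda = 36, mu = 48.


rho = lambda/mu = 36/48 = 0.75

0.75


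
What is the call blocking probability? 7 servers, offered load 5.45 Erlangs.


B(N,A) = (A^N/N!) / sum(A^k/k!, k=0..N) with N=7, A=5.45 = 0.1493

0.1493


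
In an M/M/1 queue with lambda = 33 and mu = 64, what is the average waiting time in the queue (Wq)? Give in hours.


rho = 33/64; Wq = rho/(mu - lambda) = 0.0166 hours

0.0166 hours


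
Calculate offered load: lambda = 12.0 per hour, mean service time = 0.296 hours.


Offered load a = lambda * E[S] = 12.0 * 0.296 = 3.55 Erlangs

3.55 Erlangs


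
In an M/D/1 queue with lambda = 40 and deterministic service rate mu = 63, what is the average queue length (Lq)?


M/D/1: Lq = rho^2 / (2*(1-rho)) where rho = 40/63; Lq = 0.55

0.55


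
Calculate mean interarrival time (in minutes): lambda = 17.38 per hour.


Mean interarrival time = 60/lambda = 60/17.38 = 3.45 minutes

3.45 minutes


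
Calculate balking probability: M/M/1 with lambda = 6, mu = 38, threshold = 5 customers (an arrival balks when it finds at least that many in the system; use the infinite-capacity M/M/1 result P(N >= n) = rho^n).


P(N >= 5) = rho^5 = (6/38)^5 = 0.0001

0.0001


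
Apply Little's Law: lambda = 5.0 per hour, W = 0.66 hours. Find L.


L = lambda * W = 5.0 * 0.66 = 3.3

3.3


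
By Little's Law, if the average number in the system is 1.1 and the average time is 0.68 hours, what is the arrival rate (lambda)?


lambda = L / W = 1.1 / 0.68 = 1.62 per hour

1.62 per hour


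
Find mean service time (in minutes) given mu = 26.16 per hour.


Mean service time = 60/mu = 60/26.16 = 2.29 minutes

2.29 minutes


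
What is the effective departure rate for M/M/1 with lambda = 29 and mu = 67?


For a stable queue (lambda < mu), throughput = lambda = 29 per hour

29 per hour


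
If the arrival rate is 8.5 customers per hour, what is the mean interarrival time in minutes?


Mean interarrival time = 60/lambda = 60/8.5 = 7.06 minutes

7.06 minutes


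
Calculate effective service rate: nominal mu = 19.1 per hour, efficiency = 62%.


Effective rate = mu * efficiency = 19.1 * 0.62 = 11.84 per hour

11.84 per hour


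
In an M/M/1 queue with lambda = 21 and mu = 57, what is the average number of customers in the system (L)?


rho = 21/57; L = rho/(1-rho) = 0.58

0.58


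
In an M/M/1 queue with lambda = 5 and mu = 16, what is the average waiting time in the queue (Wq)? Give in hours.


rho = 5/16; Wq = rho/(mu - lambda) = 0.0284 hours

0.0284 hours


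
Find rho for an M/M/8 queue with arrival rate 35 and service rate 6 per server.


rho = lambda/(c*mu) = 35/(8*6) = 0.7292

0.7292


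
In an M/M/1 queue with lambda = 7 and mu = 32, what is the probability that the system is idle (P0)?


P0 = 1 - rho = 1 - 7/32 = 0.7813

0.7813


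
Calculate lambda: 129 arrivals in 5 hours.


lambda = total arrivals / time = 129 / 5 = 25.8 per hour

25.8 per hour


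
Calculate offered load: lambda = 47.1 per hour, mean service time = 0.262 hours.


Offered load a = lambda * E[S] = 47.1 * 0.262 = 12.34 Erlangs

12.34 Erlangs


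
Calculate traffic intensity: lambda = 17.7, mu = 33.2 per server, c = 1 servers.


rho = lambda / (c * mu) = 17.7 / (1 * 33.2) = 0.5331

0.5331


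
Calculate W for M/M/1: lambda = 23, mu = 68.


W = 1/(mu - lambda) = 1/(68 - 23) = 0.0222 hours

0.0222 hours


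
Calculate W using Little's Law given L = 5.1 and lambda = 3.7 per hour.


W = L / lambda = 5.1 / 3.7 = 1.3784 hours

1.3784 hours


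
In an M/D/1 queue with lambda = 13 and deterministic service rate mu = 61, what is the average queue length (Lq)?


M/D/1: Lq = rho^2 / (2*(1-rho)) where rho = 13/61; Lq = 0.03

0.03


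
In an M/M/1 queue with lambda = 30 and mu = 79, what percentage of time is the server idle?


Idle fraction = (1 - rho) * 100 = (1 - 30/79) * 100 = 62.0%

62.0%


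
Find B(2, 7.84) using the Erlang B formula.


B(N,A) = (A^N/N!) / sum(A^k/k!, k=0..N) with N=2, A=7.84 = 0.7766

0.7766


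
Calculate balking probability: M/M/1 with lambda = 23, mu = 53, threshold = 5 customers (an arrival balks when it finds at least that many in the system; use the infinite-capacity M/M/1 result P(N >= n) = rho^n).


P(N >= 5) = rho^5 = (23/53)^5 = 0.0154

0.0154


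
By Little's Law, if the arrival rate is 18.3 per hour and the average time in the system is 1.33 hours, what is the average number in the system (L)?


L = lambda * W = 18.3 * 1.33 = 24.34

24.34


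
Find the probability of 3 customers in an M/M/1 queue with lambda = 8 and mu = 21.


rho = 8/21; P(n) = (1-rho)*rho^n = (1-8/21)*(8/21)^3 = 0.0342

0.0342


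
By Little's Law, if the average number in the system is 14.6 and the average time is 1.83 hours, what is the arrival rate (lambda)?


lambda = L / W = 14.6 / 1.83 = 7.98 per hour

7.98 per hour


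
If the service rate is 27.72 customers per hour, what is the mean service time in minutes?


Mean service time = 60/mu = 60/27.72 = 2.16 minutes

2.16 minutes


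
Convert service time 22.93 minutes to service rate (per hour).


mu = 60 / avg_service_time = 60 / 22.93 = 2.62 per hour

2.62 per hour


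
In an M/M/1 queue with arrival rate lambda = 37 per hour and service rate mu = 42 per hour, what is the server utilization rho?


rho = lambda/mu = 37/42 = 0.881

0.881


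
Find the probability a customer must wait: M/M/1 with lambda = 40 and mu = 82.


P(wait) = rho = lambda/mu = 40/82 = 0.4878

0.4878


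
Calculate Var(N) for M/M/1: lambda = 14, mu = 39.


rho = 14/39; Var(N) = rho/(1-rho)^2 = 0.87

0.87


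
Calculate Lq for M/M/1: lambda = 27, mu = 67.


rho = 27/67; Lq = rho^2/(1-rho) = 0.27

0.27


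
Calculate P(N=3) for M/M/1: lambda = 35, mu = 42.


rho = 35/42; P(n) = (1-rho)*rho^n = (1-35/42)*(35/42)^3 = 0.0965

0.0965


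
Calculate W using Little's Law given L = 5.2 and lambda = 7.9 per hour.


W = L / lambda = 5.2 / 7.9 = 0.6582 hours

0.6582 hours


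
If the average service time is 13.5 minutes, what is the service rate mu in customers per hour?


mu = 60 / avg_service_time = 60 / 13.5 = 4.44 per hour

4.44 per hour


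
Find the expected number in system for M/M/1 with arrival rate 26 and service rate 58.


rho = 26/58; L = rho/(1-rho) = 0.81

0.81


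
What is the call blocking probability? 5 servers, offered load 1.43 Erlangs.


B(N,A) = (A^N/N!) / sum(A^k/k!, k=0..N) with N=5, A=1.43 = 0.012

0.012


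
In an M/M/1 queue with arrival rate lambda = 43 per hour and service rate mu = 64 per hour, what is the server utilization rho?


rho = lambda/mu = 43/64 = 0.6719

0.6719


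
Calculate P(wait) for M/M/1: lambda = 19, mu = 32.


P(wait) = rho = lambda/mu = 19/32 = 0.5938

0.5938


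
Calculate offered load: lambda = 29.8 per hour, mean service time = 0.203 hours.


Offered load a = lambda * E[S] = 29.8 * 0.203 = 6.05 Erlangs

6.05 Erlangs


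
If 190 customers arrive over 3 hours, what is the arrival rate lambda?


lambda = total arrivals / time = 190 / 3 = 63.33 per hour

63.33 per hour


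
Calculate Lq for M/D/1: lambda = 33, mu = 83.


M/D/1: Lq = rho^2 / (2*(1-rho)) where rho = 33/83; Lq = 0.13

0.13


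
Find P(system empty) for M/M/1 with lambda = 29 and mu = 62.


P0 = 1 - rho = 1 - 29/62 = 0.5323

0.5323


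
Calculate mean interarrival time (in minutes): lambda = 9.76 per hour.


Mean interarrival time = 60/lambda = 60/9.76 = 6.15 minutes

6.15 minutes


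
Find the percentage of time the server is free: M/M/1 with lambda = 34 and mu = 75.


Idle fraction = (1 - rho) * 100 = (1 - 34/75) * 100 = 54.7%

54.7%


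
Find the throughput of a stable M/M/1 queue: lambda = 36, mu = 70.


For a stable queue (lambda < mu), throughput = lambda = 36 per hour

36 per hour


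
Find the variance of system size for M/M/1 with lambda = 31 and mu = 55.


rho = 31/55; Var(N) = rho/(1-rho)^2 = 2.96

2.96


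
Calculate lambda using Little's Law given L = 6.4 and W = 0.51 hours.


lambda = L / W = 6.4 / 0.51 = 12.55 per hour

12.55 per hour


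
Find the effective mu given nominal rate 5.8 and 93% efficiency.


Effective rate = mu * efficiency = 5.8 * 0.93 = 5.39 per hour

5.39 per hour


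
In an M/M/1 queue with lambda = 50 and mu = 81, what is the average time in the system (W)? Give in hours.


W = 1/(mu - lambda) = 1/(81 - 50) = 0.0323 hours

0.0323 hours


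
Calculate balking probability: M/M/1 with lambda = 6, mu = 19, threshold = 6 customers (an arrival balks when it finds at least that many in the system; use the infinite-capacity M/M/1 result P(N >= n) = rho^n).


P(N >= 6) = rho^6 = (6/19)^6 = 0.001

0.001


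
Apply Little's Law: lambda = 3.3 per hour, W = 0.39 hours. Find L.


L = lambda * W = 3.3 * 0.39 = 1.29

1.29


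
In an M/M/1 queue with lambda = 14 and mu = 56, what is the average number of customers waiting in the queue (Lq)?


rho = 14/56; Lq = rho^2/(1-rho) = 0.08

0.08


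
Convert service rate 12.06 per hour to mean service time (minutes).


Mean service time = 60/mu = 60/12.06 = 4.98 minutes

4.98 minutes


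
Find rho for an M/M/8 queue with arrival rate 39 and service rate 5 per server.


rho = lambda/(c*mu) = 39/(8*5) = 0.975

0.975


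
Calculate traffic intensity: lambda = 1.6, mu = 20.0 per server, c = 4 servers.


rho = lambda / (c * mu) = 1.6 / (4 * 20.0) = 0.02

0.02
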